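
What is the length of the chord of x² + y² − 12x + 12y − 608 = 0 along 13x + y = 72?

4√170

Substitute y = −13x + 72:
170x² − 2040x + 5440 = 0  ⟹  x² − 12x + 32 = 0
x = 8 or x = 4, giving (8, −32) and (4, 20).
|(8, −32) − (4, 20)| = √((4)² + (−52)²) = 4√170.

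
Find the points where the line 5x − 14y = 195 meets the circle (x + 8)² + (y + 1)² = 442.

(−17, −20) and (11, −10)

Substitute y = (−195 + 5x)/14:
221x² + 1326x − 41327 = 0  ⟹  x² + 6x − 187 = 0
x = 11 or x = −17, giving (11, −10) and (−17, −20).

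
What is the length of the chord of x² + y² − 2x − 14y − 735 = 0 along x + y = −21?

27√2

The distance from (1, 7) to the line is 29/√2, and r² = 785.
Half the chord is √(r² − d²) = √(729/2), so the full chord is 27√2.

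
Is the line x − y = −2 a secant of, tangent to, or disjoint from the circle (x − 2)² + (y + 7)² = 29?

Centre (2, −7), r² = 29. Distance² from centre to line = (11)²/2 = 121/2.
Since d² > r², the line lies outside the circle.

disjoint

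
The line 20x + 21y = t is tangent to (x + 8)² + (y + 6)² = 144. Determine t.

For a tangent, require d(centre, line) = r = 12.
|20·(−8) + 21·(−6) − t| / √841 = 12
|t − (−286)| = 12·29, so t = 62 or t = −634.

t = −634 or t = 62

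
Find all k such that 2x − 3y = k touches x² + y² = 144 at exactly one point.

Tangency holds when the distance from the centre (0, 0) to the line equals the radius 12:
|2·0 − 3·0 − k| / √13 = 12
|k| = 12√13.

k = ±12√13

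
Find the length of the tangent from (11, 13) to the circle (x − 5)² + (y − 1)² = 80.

Centre (5, 1), r² = 80. |PO|² = (6)² + (12)² = 180.
The tangent meets the radius at right angles, so tangent² = |PO|² − r² = 180 − 80 = 100.

10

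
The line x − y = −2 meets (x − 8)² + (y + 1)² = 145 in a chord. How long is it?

The distance from (8, −1) to the line is 11/√2, and r² = 145.
Half the chord is √(r² − d²) = √(169/2), so the full chord is 13√2.

13√2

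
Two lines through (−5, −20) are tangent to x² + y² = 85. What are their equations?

7x − 6y = 85 and 9x + 2y = −85

A line y − (−20) = m(x − (−5)) is tangent when its distance from (0, 0) is √85:
[m·(5) − (20)]² = 85(m² + 1)
12m² + 40m − 63 = 0, so m = 7/6 or m = −9/2.
With m = 7/6: 7x − 6y = 85. With m = −9/2: 9x + 2y = −85.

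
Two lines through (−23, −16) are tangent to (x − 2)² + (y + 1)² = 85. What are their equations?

2x − 9y = 98 and 7x − 6y = −65

A line y − (−16) = m(x − (−23)) is tangent when its distance from (2, −1) is √85:
(25m − (15))² = 85(m² + 1)
54m² − 75m + 14 = 0, so m = 2/9 or m = 7/6.
Through (−23, −16) these give 2x − 9y = 98 and 7x − 6y = −65.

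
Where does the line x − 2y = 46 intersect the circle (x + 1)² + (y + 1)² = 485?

(0, −23) and (16, −15)

From the line, y = (−46 + x)/2. Substituting:
5x² − 80x = 0  ⟹  x² − 16x = 0
x = 16 or x = 0, giving (16, −15) and (0, −23).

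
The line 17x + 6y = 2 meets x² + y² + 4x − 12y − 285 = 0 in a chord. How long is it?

Substitute y = (2 − 17x)/6:
325x² + 1300x − 10400 = 0  ⟹  x² + 4x − 32 = 0
x = 4 or x = −8, giving (4, −11) and (−8, 23).
Chord length = distance between (4, −11) and (−8, 23) = √1300 = 10√13.

10√13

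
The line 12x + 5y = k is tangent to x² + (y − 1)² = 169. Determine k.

For a tangent, require d(centre, line) = r = 13.
|12·0 + 5·1 − k| / √169 = 13
|k − (5)| = 13·13, so k = 174 or k = −164.

k = −164 or k = 174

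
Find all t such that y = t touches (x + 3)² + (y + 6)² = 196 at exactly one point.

For a tangent, require d(centre, line) = r = 14.
|0·(−3) + 1·(−6) − t| / √1 = 14
|t − (−6)| = 14, so t = 8 or t = −20.

t = −20 or t = 8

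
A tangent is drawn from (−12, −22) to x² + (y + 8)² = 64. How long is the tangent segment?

2√69

The centre is (0, −8) and r = 8. The square of the distance from P to the centre is 144 + 196 = 340.
The tangent meets the radius at right angles, so tangent² = |PO|² − r² = 340 − 64 = 276.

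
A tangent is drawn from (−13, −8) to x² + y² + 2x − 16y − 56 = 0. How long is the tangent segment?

3√31

With centre O = (−1, 8), |OP|² = 400 and r² = 121.
Power of the point: PT² = |PO|² − r² = 279, so PT = 3√31.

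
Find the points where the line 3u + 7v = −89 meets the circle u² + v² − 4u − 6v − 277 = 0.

Substitute v = (−89 − 3u)/7:
58u² + 464u − 1914 = 0  ⟹  u² + 8u − 33 = 0
u = 3 or u = −11, giving (3, −14) and (−11, −8).

(−11, −8) and (3, −14)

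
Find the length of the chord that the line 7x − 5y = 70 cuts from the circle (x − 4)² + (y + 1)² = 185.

3√74

Centre (4, −1), r² = 185. Perpendicular distance d from centre to line = |−37| / √74 = 37/√74.
Chord = 2√(r² − d²) = 2·√(333/2) = 3√74.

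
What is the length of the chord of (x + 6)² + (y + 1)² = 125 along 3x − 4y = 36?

10

Substitute y = (−36 + 3x)/4:
25x² − 400 = 0  ⟹  x² − 16 = 0
x = 4 or x = −4, giving (4, −6) and (−4, −12).
|(4, −6) − (−4, −12)| = √((8)² + (6)²) = 10.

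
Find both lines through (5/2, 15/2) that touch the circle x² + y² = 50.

x − 7y = −50 and x + y = 10

A line y − (15/2) = m(x − (5/2)) is tangent when its distance from (0, 0) is 5√2:
(−5/2m − (−15/2))² = 50(m² + 1)
7m² + 6m − 1 = 0, so m = 1/7 or m = −1.
Through (5/2, 15/2) these give x − 7y = −50 and x + y = 10.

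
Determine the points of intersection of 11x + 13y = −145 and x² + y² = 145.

(−12, −1) and (1, −12)

Substitute y = (−145 − 11x)/13:
290x² + 3190x − 3480 = 0  ⟹  x² + 11x − 12 = 0
x = 1 or x = −12, giving (1, −12) and (−12, −1).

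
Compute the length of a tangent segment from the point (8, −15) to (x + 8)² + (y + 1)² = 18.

With centre O = (−8, −1), |OP|² = 452 and r² = 18.
The tangent meets the radius at right angles, so tangent² = |PO|² − r² = 452 − 18 = 434.

√434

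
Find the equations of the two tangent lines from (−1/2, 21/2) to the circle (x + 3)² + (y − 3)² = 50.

Let a tangent through (−1/2, 21/2) have slope m. Its distance from (−3, 3) must equal 5√2:
[m·(−5/2) − (−15/2)]² = 50(m² + 1)
7m² + 6m − 1 = 0, so m = −1 or m = 1/7.
Through (−1/2, 21/2) these give x + y = 10 and x − 7y = −74.

x + y = 10 and x − 7y = −74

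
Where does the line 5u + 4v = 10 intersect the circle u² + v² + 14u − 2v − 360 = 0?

From the line, v = (10 − 5u)/4. Substituting:
41u² + 164u − 5740 = 0  ⟹  u² + 4u − 140 = 0
u = 10 or u = −14, giving (10, −10) and (−14, 20).

(−14, 20) and (10, −10)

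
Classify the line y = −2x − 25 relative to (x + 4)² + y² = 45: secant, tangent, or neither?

neither

Centre (−4, 0), r² = 45. Distance² from centre to line = (17)²/5 = 289/5.
Since d² > r², the line lies outside the circle.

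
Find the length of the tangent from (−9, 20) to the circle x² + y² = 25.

2√114

The centre is (0, 0) and r = 5. The square of the distance from P to the centre is 81 + 400 = 481.
Power of the point: PT² = |PO|² − r² = 456, so PT = 2√114.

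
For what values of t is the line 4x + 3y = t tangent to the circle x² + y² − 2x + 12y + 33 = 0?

Tangency holds when the distance from the centre (1, −6) to the line equals the radius 2:
|4·1 + 3·(−6) − t| / √25 = 2
|t − (−14)| = 2·5, so t = −4 or t = −24.

t = −24 or t = −4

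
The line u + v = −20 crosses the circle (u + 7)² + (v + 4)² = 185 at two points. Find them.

(−20, 0) and (−3, −17)

Express v = −u − 20 and substitute into the circle:
2u² + 46u + 120 = 0  ⟹  u² + 23u + 60 = 0
u = −3 or u = −20, giving (−3, −17) and (−20, 0).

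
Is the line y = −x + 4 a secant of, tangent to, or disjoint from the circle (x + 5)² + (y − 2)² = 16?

disjoint

Centre (−5, 2), r² = 16. Distance² from centre to line = (−7)²/2 = 49/2.
Since d² > r², the line lies outside the circle.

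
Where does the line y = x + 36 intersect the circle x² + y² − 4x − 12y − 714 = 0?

(−25, 11) and (−3, 33)

From the line, y = x + 36. Substituting:
2x² + 56x + 150 = 0  ⟹  x² + 28x + 75 = 0
x = −3 or x = −25, giving (−3, 33) and (−25, 11).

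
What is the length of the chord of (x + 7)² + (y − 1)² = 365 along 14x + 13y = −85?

2√365

The distance from (−7, 1) to the line is 0/√365, and r² = 365.
Chord = 2√(r² − d²) = 2·√(365) = 2√365.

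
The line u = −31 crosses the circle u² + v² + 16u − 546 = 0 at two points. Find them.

The line gives u = −31. Substituting into the circle:
v² − 81 = 0
v = 9 or v = −9, giving (−31, 9) and (−31, −9).

(−31, −9) and (−31, 9)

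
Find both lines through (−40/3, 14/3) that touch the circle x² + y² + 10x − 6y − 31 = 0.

A line y − (14/3) = m(x − (−40/3)) is tangent when its distance from (−5, 3) is √65:
(25/3m − (−5/3))² = 65(m² + 1)
4m² + 25m − 56 = 0, so m = −8 or m = 7/4.
Through (−40/3, 14/3) these give 8x + y = −102 and 7x − 4y = −112.

8x + y = −102 and 7x − 4y = −112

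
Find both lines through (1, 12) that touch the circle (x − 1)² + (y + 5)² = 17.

Let a tangent through (1, 12) have slope m. Its distance from (1, −5) must equal √17:
(0m − (−17))² = 17(m² + 1)
m² − 16 = 0, so m = 4 or m = −4.
Through (1, 12) these give 4x − y = −8 and 4x + y = 16.

4x − y = −8 and 4x + y = 16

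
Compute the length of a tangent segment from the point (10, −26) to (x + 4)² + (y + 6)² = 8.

Centre (−4, −6), r² = 8. |PO|² = (14)² + (−20)² = 596.
By the tangent–radius right angle, tangent length = √(|PO|² − r²) = √588 = 14√3.

14√3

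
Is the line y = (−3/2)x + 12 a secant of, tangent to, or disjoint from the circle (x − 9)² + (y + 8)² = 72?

Substituting the line into the circle gives 13x² − 312x + 1636 = 0.
Δ = 97344 − 85072 = 12272.
Two real roots: the line is a secant.

secant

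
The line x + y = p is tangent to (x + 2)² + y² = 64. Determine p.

The line touches the circle iff its distance from (−2, 0) is 8:
|1·(−2) + 1·0 − p| / √2 = 8
|p − (−2)| = 8√2.

p = −2 ± 8√2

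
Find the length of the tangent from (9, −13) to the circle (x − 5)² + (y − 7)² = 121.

With centre O = (5, 7), |OP|² = 416 and r² = 121.
By the tangent–radius right angle, tangent length = √(|PO|² − r²) = √295.

√295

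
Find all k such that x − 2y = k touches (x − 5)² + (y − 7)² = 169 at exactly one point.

k = −9 ± 13√5

For a tangent, require d(centre, line) = r = 13.
|1·5 − 2·7 − k| / √5 = 13
|k − (−9)| = 13√5.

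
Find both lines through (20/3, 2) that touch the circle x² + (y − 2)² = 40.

Write the tangent as mx − y + (2 − m·(20/3)) = 0 and set its distance from the centre to 2√10:
(−20/3m − (0))² = 40(m² + 1)
m² − 9 = 0, so m = −3 or m = 3.
Through (20/3, 2) these give 3x + y = 22 and 3x − y = 18.

3x + y = 22 and 3x − y = 18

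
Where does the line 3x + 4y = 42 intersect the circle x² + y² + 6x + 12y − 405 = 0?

Express y = (42 − 3x)/4 and substitute into the circle:
25x² − 300x − 2700 = 0  ⟹  x² − 12x − 108 = 0
x = 18 or x = −6, giving (18, −3) and (−6, 15).

(−6, 15) and (18, −3)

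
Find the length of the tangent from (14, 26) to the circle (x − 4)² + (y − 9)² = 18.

√371

The centre is (4, 9) and r = 3√2. The square of the distance from P to the centre is 100 + 289 = 389.
By the tangent–radius right angle, tangent length = √(|PO|² − r²) = √371.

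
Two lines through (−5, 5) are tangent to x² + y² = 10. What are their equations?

A line y − (5) = m(x − (−5)) is tangent when its distance from (0, 0) is √10:
[m·(5) − (−5)]² = 10(m² + 1)
3m² + 10m + 3 = 0, so m = −1/3 or m = −3.
With m = −1/3: x + 3y = 10. With m = −3: 3x + y = −10.

x + 3y = 10 and 3x + y = −10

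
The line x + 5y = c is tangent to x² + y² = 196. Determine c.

Tangency holds when the distance from the centre (0, 0) to the line equals the radius 14:
|1·0 + 5·0 − c| / √26 = 14
|c| = 14√26.

c = ±14√26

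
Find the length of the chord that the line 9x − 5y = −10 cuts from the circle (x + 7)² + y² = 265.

Substitute y = (10 + 9x)/5:
106x² + 530x − 5300 = 0  ⟹  x² + 5x − 50 = 0
x = 5 or x = −10, giving (5, 11) and (−10, −16).
|(5, 11) − (−10, −16)| = √((15)² + (27)²) = 3√106.

3√106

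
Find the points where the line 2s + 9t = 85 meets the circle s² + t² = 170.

(−7, 11) and (11, 7)

Express t = (85 − 2s)/9 and substitute into the circle:
85s² − 340s − 6545 = 0  ⟹  s² − 4s − 77 = 0
s = 11 or s = −7, giving (11, 7) and (−7, 11).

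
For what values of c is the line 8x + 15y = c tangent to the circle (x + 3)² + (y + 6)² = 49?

Tangency holds when the distance from the centre (−3, −6) to the line equals the radius 7:
|8·(−3) + 15·(−6) − c| / √289 = 7
|c − (−114)| = 7·17, so c = 5 or c = −233.

c = −233 or c = 5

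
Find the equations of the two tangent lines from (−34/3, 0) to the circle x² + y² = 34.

Write the tangent as mx − y + (0 − m·(−34/3)) = 0 and set its distance from the centre to √34:
[m·(34/3) − (0)]² = 34(m² + 1)
25m² − 9 = 0, so m = 3/5 or m = −3/5.
With m = 3/5: 3x − 5y = −34. With m = −3/5: 3x + 5y = −34.

3x − 5y = −34 and 3x + 5y = −34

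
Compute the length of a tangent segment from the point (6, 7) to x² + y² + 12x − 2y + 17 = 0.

The centre is (−6, 1) and r = 2√5. The square of the distance from P to the centre is 144 + 36 = 180.
Power of the point: PT² = |PO|² − r² = 160, so PT = 4√10.

4√10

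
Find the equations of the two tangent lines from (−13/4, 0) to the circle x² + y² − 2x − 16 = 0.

4x − y = −13 and 4x + y = −13

A line y − (0) = m(x − (−13/4)) is tangent when its distance from (1, 0) is √17:
(17/4m − (0))² = 17(m² + 1)
m² − 16 = 0, so m = 4 or m = −4.
With m = 4: 4x − y = −13. With m = −4: 4x + y = −13.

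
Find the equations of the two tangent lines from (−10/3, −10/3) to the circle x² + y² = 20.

Let a tangent through (−10/3, −10/3) have slope m. Its distance from (0, 0) must equal 2√5:
(10/3m − (10/3))² = 20(m² + 1)
2m² + 5m + 2 = 0, so m = −1/2 or m = −2.
Through (−10/3, −10/3) these give x + 2y = −10 and 2x + y = −10.

x + 2y = −10 and 2x + y = −10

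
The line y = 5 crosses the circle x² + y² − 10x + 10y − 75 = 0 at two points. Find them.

Express y = 5 and substitute into the circle:
x² − 10x = 0
x = 10 or x = 0, giving (10, 5) and (0, 5).

(0, 5) and (10, 5)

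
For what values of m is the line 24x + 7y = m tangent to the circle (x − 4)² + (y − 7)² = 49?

m = −30 or m = 320

Tangency holds when the distance from the centre (4, 7) to the line equals the radius 7:
|24·4 + 7·7 − m| / √625 = 7
|m − (145)| = 7·25, so m = 320 or m = −30.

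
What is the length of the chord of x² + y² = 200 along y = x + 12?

16√2

Centre (0, 0), r² = 200. Perpendicular distance d from centre to line = |12| / √2 = 12/√2.
Half the chord is √(r² − d²) = √(128), so the full chord is 16√2.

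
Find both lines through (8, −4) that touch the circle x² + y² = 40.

A line y − (−4) = m(x − (8)) is tangent when its distance from (0, 0) is 2√10:
(−8m − (4))² = 40(m² + 1)
3m² + 8m − 3 = 0, so m = 1/3 or m = −3.
With m = 1/3: x − 3y = 20. With m = −3: 3x + y = 20.

x − 3y = 20 and 3x + y = 20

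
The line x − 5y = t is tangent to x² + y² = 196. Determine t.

t = ±14√26

Tangency holds when the distance from the centre (0, 0) to the line equals the radius 14:
|1·0 − 5·0 − t| / √26 = 14
|t| = 14√26.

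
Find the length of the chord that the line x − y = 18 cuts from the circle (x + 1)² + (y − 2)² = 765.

From the line, y = x − 18. Substituting:
2x² − 38x − 364 = 0  ⟹  x² − 19x − 182 = 0
x = 26 or x = −7, giving (26, 8) and (−7, −25).
|(26, 8) − (−7, −25)| = √((33)² + (33)²) = 33√2.

33√2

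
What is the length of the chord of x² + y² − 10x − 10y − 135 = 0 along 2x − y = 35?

The distance from (5, 5) to the line is 30/√5, and r² = 185.
Chord = 2√(r² − d²) = 2·√(5) = 2√5.

2√5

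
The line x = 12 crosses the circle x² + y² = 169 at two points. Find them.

(12, −5) and (12, 5)

The line gives x = 12. Substituting into the circle:
y² − 25 = 0
y = 5 or y = −5, giving (12, 5) and (12, −5).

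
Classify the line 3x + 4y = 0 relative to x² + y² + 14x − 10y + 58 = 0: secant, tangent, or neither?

Substituting the line into the circle gives 25x² + 344x + 928 = 0.
Discriminant = (344)² − 4·25·(928) = 25536 > 0.
Two real roots: the line is a secant.

secant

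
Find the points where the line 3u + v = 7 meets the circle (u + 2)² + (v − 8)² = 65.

Express v = −3u + 7 and substitute into the circle:
10u² + 10u − 60 = 0  ⟹  u² + u − 6 = 0
u = 2 or u = −3, giving (2, 1) and (−3, 16).

(−3, 16) and (2, 1)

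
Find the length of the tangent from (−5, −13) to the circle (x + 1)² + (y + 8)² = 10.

With centre O = (−1, −8), |OP|² = 41 and r² = 10.
By the tangent–radius right angle, tangent length = √(|PO|² − r²) = √31.

√31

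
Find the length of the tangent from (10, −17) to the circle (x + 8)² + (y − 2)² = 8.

√677

Centre (−8, 2), r² = 8. |PO|² = (18)² + (−19)² = 685.
Power of the point: PT² = |PO|² − r² = 677, so PT = √677.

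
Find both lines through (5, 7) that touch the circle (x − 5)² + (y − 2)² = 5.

2x − y = 3 and 2x + y = 17

A line y − (7) = m(x − (5)) is tangent when its distance from (5, 2) is √5:
[m·(0) − (−5)]² = 5(m² + 1)
m² − 4 = 0, so m = 2 or m = −2.
Through (5, 7) these give 2x − y = 3 and 2x + y = 17.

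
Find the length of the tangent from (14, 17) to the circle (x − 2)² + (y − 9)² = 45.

√163

Centre (2, 9), r² = 45. |PO|² = (12)² + (8)² = 208.
By the tangent–radius right angle, tangent length = √(|PO|² − r²) = √163.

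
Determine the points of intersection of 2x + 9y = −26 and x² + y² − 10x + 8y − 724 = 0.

From the line, y = (−26 − 2x)/9. Substituting:
85x² − 850x − 59840 = 0  ⟹  x² − 10x − 704 = 0
x = 32 or x = −22, giving (32, −10) and (−22, 2).

(−22, 2) and (32, −10)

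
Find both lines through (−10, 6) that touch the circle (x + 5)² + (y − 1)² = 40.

x − 3y = −28 and 3x − y = −36

Let a tangent through (−10, 6) have slope m. Its distance from (−5, 1) must equal 2√10:
[m·(5) − (−5)]² = 40(m² + 1)
3m² − 10m + 3 = 0, so m = 1/3 or m = 3.
Through (−10, 6) these give x − 3y = −28 and 3x − y = −36.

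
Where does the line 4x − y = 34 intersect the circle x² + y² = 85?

(7, −6) and (9, 2)

From the line, y = 4x − 34. Substituting:
17x² − 272x + 1071 = 0  ⟹  x² − 16x + 63 = 0
x = 9 or x = 7, giving (9, 2) and (7, −6).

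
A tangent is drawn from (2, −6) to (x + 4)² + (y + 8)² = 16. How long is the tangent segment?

The centre is (−4, −8) and r = 4. The square of the distance from P to the centre is 36 + 4 = 40.
Power of the point: PT² = |PO|² − r² = 24, so PT = 2√6.

2√6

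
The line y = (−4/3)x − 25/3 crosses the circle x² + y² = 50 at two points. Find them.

From the line, y = (−25 − 4x)/3. Substituting:
25x² + 200x + 175 = 0  ⟹  x² + 8x + 7 = 0
x = −1 or x = −7, giving (−1, −7) and (−7, 1).

(−7, 1) and (−1, −7)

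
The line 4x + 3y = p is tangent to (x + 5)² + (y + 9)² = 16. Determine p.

For a tangent, require d(centre, line) = r = 4.
|4·(−5) + 3·(−9) − p| / √25 = 4
|p − (−47)| = 4·5, so p = −27 or p = −67.

p = −67 or p = −27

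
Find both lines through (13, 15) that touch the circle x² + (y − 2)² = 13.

A line y − (15) = m(x − (13)) is tangent when its distance from (0, 2) is √13:
[m·(−13) − (−13)]² = 13(m² + 1)
6m² − 13m + 6 = 0, so m = 3/2 or m = 2/3.
With m = 3/2: 3x − 2y = 9. With m = 2/3: 2x − 3y = −19.

3x − 2y = 9 and 2x − 3y = −19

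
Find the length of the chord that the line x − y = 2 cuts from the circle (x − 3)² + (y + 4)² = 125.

Centre (3, −4), r² = 125. Perpendicular distance d from centre to line = |5| / √2 = 5/√2.
Chord = 2√(r² − d²) = 2·√(225/2) = 15√2.

15√2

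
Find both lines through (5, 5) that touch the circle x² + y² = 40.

3x + y = 20 and x + 3y = 20

Write the tangent as mx − y + (5 − m·(5)) = 0 and set its distance from the centre to 2√10:
(−5m − (−5))² = 40(m² + 1)
3m² + 10m + 3 = 0, so m = −3 or m = −1/3.
With m = −3: 3x + y = 20. With m = −1/3: x + 3y = 20.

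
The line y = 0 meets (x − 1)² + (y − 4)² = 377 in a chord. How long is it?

38

Express y = 0 and substitute into the circle:
x² − 2x − 360 = 0
x = 20 or x = −18, giving (20, 0) and (−18, 0).
Chord length = distance between (20, 0) and (−18, 0) = √1444 = 38.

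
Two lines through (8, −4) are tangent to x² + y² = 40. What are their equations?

Let a tangent through (8, −4) have slope m. Its distance from (0, 0) must equal 2√10:
[m·(−8) − (4)]² = 40(m² + 1)
3m² + 8m − 3 = 0, so m = 1/3 or m = −3.
Through (8, −4) these give x − 3y = 20 and 3x + y = 20.

x − 3y = 20 and 3x + y = 20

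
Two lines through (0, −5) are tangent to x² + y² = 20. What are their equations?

Write the tangent as mx − y + (−5 − m·(0)) = 0 and set its distance from the centre to 2√5:
[m·(0) − (5)]² = 20(m² + 1)
4m² − 1 = 0, so m = −1/2 or m = 1/2.
With m = −1/2: x + 2y = −10. With m = 1/2: x − 2y = 10.

x + 2y = −10 and x − 2y = 10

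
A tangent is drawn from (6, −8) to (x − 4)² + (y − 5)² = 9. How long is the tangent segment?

2√41

With centre O = (4, 5), |OP|² = 173 and r² = 9.
The tangent meets the radius at right angles, so tangent² = |PO|² − r² = 173 − 9 = 164.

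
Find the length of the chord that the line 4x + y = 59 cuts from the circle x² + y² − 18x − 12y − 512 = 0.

The distance from (9, 6) to the line is 17/√17, and r² = 629.
Chord = 2√(r² − d²) = 2·√(612) = 12√17.

12√17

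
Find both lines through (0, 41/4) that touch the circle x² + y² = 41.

Write the tangent as mx − y + (41/4 − m·(0)) = 0 and set its distance from the centre to √41:
[m·(0) − (−41/4)]² = 41(m² + 1)
16m² − 25 = 0, so m = 5/4 or m = −5/4.
Through (0, 41/4) these give 5x − 4y = −41 and 5x + 4y = 41.

5x − 4y = −41 and 5x + 4y = 41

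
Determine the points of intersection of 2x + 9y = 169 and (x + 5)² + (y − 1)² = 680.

(−19, 23) and (17, 15)

Substitute y = (169 − 2x)/9:
85x² + 170x − 27455 = 0  ⟹  x² + 2x − 323 = 0
x = 17 or x = −19, giving (17, 15) and (−19, 23).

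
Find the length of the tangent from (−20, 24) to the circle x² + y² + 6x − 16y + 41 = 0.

3√57

Centre (−3, 8), r² = 32. |PO|² = (−17)² + (16)² = 545.
The tangent meets the radius at right angles, so tangent² = |PO|² − r² = 545 − 32 = 513.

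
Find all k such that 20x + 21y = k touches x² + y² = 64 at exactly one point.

k = −232 or k = 232

Tangency holds when the distance from the centre (0, 0) to the line equals the radius 8:
|20·0 + 21·0 − k| / √841 = 8
|k| = 8·29, so k = 232 or k = −232.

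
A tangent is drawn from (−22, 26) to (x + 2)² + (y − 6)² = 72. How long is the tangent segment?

2√182

With centre O = (−2, 6), |OP|² = 800 and r² = 72.
By the tangent–radius right angle, tangent length = √(|PO|² − r²) = √728 = 2√182.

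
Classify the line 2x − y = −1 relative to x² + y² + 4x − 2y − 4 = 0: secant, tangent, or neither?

Substituting the line into the circle gives 5x² + 4x − 5 = 0.
Δ = 16 − (−100) = 116.
Two real roots: the line is a secant.

secant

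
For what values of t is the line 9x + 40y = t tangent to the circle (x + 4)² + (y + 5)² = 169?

t = −769 or t = 297

The line touches the circle iff its distance from (−4, −5) is 13:
|9·(−4) + 40·(−5) − t| / √1681 = 13
|t − (−236)| = 13·41, so t = 297 or t = −769.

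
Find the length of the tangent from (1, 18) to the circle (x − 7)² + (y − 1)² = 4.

√321

Centre (7, 1), r² = 4. |PO|² = (−6)² + (17)² = 325.
By the tangent–radius right angle, tangent length = √(|PO|² − r²) = √321.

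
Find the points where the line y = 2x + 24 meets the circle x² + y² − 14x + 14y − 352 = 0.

Express y = 2x + 24 and substitute into the circle:
5x² + 110x + 560 = 0  ⟹  x² + 22x + 112 = 0
x = −8 or x = −14, giving (−8, 8) and (−14, −4).

(−14, −4) and (−8, 8)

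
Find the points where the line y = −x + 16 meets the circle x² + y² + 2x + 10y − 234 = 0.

(7, 9) and (13, 3)

Express y = −x + 16 and substitute into the circle:
2x² − 40x + 182 = 0  ⟹  x² − 20x + 91 = 0
x = 13 or x = 7, giving (13, 3) and (7, 9).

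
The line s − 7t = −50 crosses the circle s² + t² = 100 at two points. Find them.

(−8, 6) and (6, 8)

Express t = (50 + s)/7 and substitute into the circle:
50s² + 100s − 2400 = 0  ⟹  s² + 2s − 48 = 0
s = 6 or s = −8, giving (6, 8) and (−8, 6).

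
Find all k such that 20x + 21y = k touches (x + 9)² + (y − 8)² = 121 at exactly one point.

Tangency holds when the distance from the centre (−9, 8) to the line equals the radius 11:
|20·(−9) + 21·8 − k| / √841 = 11
|k − (−12)| = 11·29, so k = 307 or k = −331.

k = −331 or k = 307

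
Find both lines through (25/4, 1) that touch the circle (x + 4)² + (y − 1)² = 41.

4x − 5y = 20 and 4x + 5y = 30

Let a tangent through (25/4, 1) have slope m. Its distance from (−4, 1) must equal √41:
[m·(−41/4) − (0)]² = 41(m² + 1)
25m² − 16 = 0, so m = 4/5 or m = −4/5.
Through (25/4, 1) these give 4x − 5y = 20 and 4x + 5y = 30.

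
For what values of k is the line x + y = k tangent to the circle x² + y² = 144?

k = ±12√2

The line touches the circle iff its distance from (0, 0) is 12:
|1·0 + 1·0 − k| / √2 = 12
|k| = 12√2.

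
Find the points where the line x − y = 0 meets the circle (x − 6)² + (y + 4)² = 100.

(−4, −4) and (6, 6)

From the line, y = x. Substituting:
2x² − 4x − 48 = 0  ⟹  x² − 2x − 24 = 0
x = 6 or x = −4, giving (6, 6) and (−4, −4).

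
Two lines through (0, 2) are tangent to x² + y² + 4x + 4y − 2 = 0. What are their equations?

A line y − (2) = m(x − (0)) is tangent when its distance from (−2, −2) is √10:
(−2m − (−4))² = 10(m² + 1)
3m² + 8m − 3 = 0, so m = 1/3 or m = −3.
Through (0, 2) these give x − 3y = −6 and 3x + y = 2.

x − 3y = −6 and 3x + y = 2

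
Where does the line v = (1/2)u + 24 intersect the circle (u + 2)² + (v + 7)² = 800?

(−22, 13) and (−6, 21)

Express v = (48 + u)/2 and substitute into the circle:
5u² + 140u + 660 = 0  ⟹  u² + 28u + 132 = 0
u = −6 or u = −22, giving (−6, 21) and (−22, 13).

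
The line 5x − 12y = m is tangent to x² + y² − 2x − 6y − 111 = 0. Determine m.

m = −174 or m = 112

The line touches the circle iff its distance from (1, 3) is 11:
|5·1 − 12·3 − m| / √169 = 11
|m − (−31)| = 11·13, so m = 112 or m = −174.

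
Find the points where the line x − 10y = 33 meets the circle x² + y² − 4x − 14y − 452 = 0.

Substitute y = (−33 + x)/10:
101x² − 606x − 39491 = 0  ⟹  x² − 6x − 391 = 0
x = 23 or x = −17, giving (23, −1) and (−17, −5).

(−17, −5) and (23, −1)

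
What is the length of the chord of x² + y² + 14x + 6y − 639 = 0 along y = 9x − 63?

5√82

Express y = 9x − 63 and substitute into the circle:
82x² − 1066x + 2952 = 0  ⟹  x² − 13x + 36 = 0
x = 9 or x = 4, giving (9, 18) and (4, −27).
|(9, 18) − (4, −27)| = √((5)² + (45)²) = 5√82.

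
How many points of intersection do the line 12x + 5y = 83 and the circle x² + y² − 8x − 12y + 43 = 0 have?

d² = (12·4 + 5·6 − (83))²/169 = 25/169; r² = 9.
Since d² < r², the line cuts the circle twice.

2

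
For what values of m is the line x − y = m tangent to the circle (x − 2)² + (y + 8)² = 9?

For a tangent, require d(centre, line) = r = 3.
|1·2 − 1·(−8) − m| / √2 = 3
|m − (10)| = 3√2.

m = 10 ± 3√2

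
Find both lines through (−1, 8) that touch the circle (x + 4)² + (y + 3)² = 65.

Write the tangent as mx − y + (8 − m·(−1)) = 0 and set its distance from the centre to √65:
(−3m − (−11))² = 65(m² + 1)
28m² + 33m − 28 = 0, so m = −7/4 or m = 4/7.
Through (−1, 8) these give 7x + 4y = 25 and 4x − 7y = −60.

7x + 4y = 25 and 4x − 7y = −60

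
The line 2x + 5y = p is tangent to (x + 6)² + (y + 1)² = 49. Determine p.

Tangency holds when the distance from the centre (−6, −1) to the line equals the radius 7:
|2·(−6) + 5·(−1) − p| / √29 = 7
|p − (−17)| = 7√29.

p = −17 ± 7√29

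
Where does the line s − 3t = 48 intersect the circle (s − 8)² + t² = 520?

(−6, −18) and (30, −6)

Substitute t = (−48 + s)/3:
10s² − 240s − 1800 = 0  ⟹  s² − 24s − 180 = 0
s = 30 or s = −6, giving (30, −6) and (−6, −18).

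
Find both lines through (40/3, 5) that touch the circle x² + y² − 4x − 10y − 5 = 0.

3x + 5y = 65 and 3x − 5y = 15

Let a tangent through (40/3, 5) have slope m. Its distance from (2, 5) must equal √34:
(−34/3m − (0))² = 34(m² + 1)
25m² − 9 = 0, so m = −3/5 or m = 3/5.
With m = −3/5: 3x + 5y = 65. With m = 3/5: 3x − 5y = 15.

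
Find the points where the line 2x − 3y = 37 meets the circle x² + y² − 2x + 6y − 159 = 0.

(−4, −15) and (14, −3)

Substitute y = (−37 + 2x)/3:
13x² − 130x − 728 = 0  ⟹  x² − 10x − 56 = 0
x = 14 or x = −4, giving (14, −3) and (−4, −15).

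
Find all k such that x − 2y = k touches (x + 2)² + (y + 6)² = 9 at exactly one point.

For a tangent, require d(centre, line) = r = 3.
|1·(−2) − 2·(−6) − k| / √5 = 3
|k − (10)| = 3√5.

k = 10 ± 3√5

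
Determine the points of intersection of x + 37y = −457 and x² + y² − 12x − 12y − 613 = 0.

Substitute y = (−457 − x)/37:
1370x² − 15070x − 427440 = 0  ⟹  x² − 11x − 312 = 0
x = 24 or x = −13, giving (24, −13) and (−13, −12).

(−13, −12) and (24, −13)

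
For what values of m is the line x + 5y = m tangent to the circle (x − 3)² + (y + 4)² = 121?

m = −17 ± 11√26

Tangency holds when the distance from the centre (3, −4) to the line equals the radius 11:
|1·3 + 5·(−4) − m| / √26 = 11
|m − (−17)| = 11√26.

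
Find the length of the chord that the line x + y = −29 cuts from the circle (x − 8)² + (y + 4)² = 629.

13√2

Substitute y = −x − 29:
2x² + 34x + 60 = 0  ⟹  x² + 17x + 30 = 0
x = −2 or x = −15, giving (−2, −27) and (−15, −14).
Chord length = distance between (−2, −27) and (−15, −14) = √338 = 13√2.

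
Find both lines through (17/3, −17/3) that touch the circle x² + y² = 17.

4x + y = 17 and x + 4y = −17

Write the tangent as mx − y + (−17/3 − m·(17/3)) = 0 and set its distance from the centre to √17:
(−17/3m − (17/3))² = 17(m² + 1)
4m² + 17m + 4 = 0, so m = −4 or m = −1/4.
Through (17/3, −17/3) these give 4x + y = 17 and x + 4y = −17.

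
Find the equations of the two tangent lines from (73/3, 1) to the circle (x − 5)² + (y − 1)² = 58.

Let a tangent through (73/3, 1) have slope m. Its distance from (5, 1) must equal √58:
[m·(−58/3) − (0)]² = 58(m² + 1)
49m² − 9 = 0, so m = 3/7 or m = −3/7.
With m = 3/7: 3x − 7y = 66. With m = −3/7: 3x + 7y = 80.

3x − 7y = 66 and 3x + 7y = 80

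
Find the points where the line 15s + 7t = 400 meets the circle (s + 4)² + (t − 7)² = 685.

Express t = (400 − 15s)/7 and substitute into the circle:
274s² − 10138s + 90420 = 0  ⟹  s² − 37s + 330 = 0
s = 22 or s = 15, giving (22, 10) and (15, 25).

(15, 25) and (22, 10)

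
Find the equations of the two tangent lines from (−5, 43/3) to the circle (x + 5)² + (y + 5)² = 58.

7x + 3y = 8 and 7x − 3y = −78

A line y − (43/3) = m(x − (−5)) is tangent when its distance from (−5, −5) is √58:
(0m − (−58/3))² = 58(m² + 1)
9m² − 49 = 0, so m = −7/3 or m = 7/3.
With m = −7/3: 7x + 3y = 8. With m = 7/3: 7x − 3y = −78.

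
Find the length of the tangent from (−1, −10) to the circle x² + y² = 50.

Centre (0, 0), r² = 50. |PO|² = (−1)² + (−10)² = 101.
Power of the point: PT² = |PO|² − r² = 51, so PT = √51.

√51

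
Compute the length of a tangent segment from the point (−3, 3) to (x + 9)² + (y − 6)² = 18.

With centre O = (−9, 6), |OP|² = 45 and r² = 18.
Power of the point: PT² = |PO|² − r² = 27, so PT = 3√3.

3√3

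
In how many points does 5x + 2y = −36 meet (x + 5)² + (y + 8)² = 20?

2

Centre (−5, −8), r² = 20. Distance² from centre to line = (−5)²/29 = 25/29.
Since d² < r², the line cuts the circle twice.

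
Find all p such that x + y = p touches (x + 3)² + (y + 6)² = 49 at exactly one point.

p = −9 ± 7√2

Tangency holds when the distance from the centre (−3, −6) to the line equals the radius 7:
|1·(−3) + 1·(−6) − p| / √2 = 7
|p − (−9)| = 7√2.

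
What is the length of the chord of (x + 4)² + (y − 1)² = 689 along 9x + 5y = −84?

Centre (−4, 1), r² = 689. Perpendicular distance d from centre to line = |53| / √106 = 53/√106.
Half the chord is √(r² − d²) = √(1325/2), so the full chord is 5√106.

5√106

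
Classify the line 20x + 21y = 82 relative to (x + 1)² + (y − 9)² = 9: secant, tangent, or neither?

Centre (−1, 9), r² = 9. Distance² from centre to line = (87)²/841 = 9.
Since d² = r², the line is tangent.

tangent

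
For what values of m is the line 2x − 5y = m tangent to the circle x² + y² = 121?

The line touches the circle iff its distance from (0, 0) is 11:
|2·0 − 5·0 − m| / √29 = 11
|m| = 11√29.

m = ±11√29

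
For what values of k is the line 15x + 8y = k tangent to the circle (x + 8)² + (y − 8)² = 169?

k = −277 or k = 165

For a tangent, require d(centre, line) = r = 13.
|15·(−8) + 8·8 − k| / √289 = 13
|k − (−56)| = 13·17, so k = 165 or k = −277.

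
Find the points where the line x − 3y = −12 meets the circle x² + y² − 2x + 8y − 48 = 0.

From the line, y = (12 + x)/3. Substituting:
10x² + 30x = 0  ⟹  x² + 3x = 0
x = 0 or x = −3, giving (0, 4) and (−3, 3).

(−3, 3) and (0, 4)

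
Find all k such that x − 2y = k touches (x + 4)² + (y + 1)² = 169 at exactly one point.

k = −2 ± 13√5

Tangency holds when the distance from the centre (−4, −1) to the line equals the radius 13:
|1·(−4) − 2·(−1) − k| / √5 = 13
|k − (−2)| = 13√5.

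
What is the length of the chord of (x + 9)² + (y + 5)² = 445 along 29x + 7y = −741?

Substitute y = (−741 − 29x)/7:
890x² + 41830x + 480600 = 0  ⟹  x² + 47x + 540 = 0
x = −20 or x = −27, giving (−20, −23) and (−27, 6).
|(−20, −23) − (−27, 6)| = √((7)² + (−29)²) = √890.

√890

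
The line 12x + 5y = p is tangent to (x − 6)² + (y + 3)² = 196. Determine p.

p = −125 or p = 239

The line touches the circle iff its distance from (6, −3) is 14:
|12·6 + 5·(−3) − p| / √169 = 14
|p − (57)| = 14·13, so p = 239 or p = −125.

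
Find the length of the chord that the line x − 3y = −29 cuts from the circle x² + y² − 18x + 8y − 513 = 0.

Substitute y = (29 + x)/3:
10x² − 80x − 3080 = 0  ⟹  x² − 8x − 308 = 0
x = 22 or x = −14, giving (22, 17) and (−14, 5).
|(22, 17) − (−14, 5)| = √((36)² + (12)²) = 12√10.

12√10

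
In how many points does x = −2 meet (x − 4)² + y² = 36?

d² = (1·4 + 0·0 − (−2))² = 36; r² = 36.
Since d² = r², the line is tangent.

1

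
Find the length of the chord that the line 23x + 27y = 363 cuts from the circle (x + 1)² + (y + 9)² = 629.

Substitute y = (363 − 23x)/27:
1258x² − 26418x − 90576 = 0  ⟹  x² − 21x − 72 = 0
x = 24 or x = −3, giving (24, −7) and (−3, 16).
|(24, −7) − (−3, 16)| = √((27)² + (−23)²) = √1258.

√1258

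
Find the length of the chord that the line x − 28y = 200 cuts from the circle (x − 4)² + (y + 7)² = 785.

2√785

Express y = (−200 + x)/28 and substitute into the circle:
785x² − 6280x − 602880 = 0  ⟹  x² − 8x − 768 = 0
x = 32 or x = −24, giving (32, −6) and (−24, −8).
|(32, −6) − (−24, −8)| = √((56)² + (2)²) = 2√785.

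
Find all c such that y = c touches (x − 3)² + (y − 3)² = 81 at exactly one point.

The line touches the circle iff its distance from (3, 3) is 9:
|0·3 + 1·3 − c| / √1 = 9
|c − (3)| = 9, so c = 12 or c = −6.

c = −6 or c = 12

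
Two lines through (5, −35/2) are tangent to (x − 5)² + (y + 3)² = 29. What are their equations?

5x + 2y = −10 and 5x − 2y = 60

Let a tangent through (5, −35/2) have slope m. Its distance from (5, −3) must equal √29:
[m·(0) − (29/2)]² = 29(m² + 1)
4m² − 25 = 0, so m = −5/2 or m = 5/2.
With m = −5/2: 5x + 2y = −10. With m = 5/2: 5x − 2y = 60.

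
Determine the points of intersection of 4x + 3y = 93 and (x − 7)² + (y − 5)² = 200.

(9, 19) and (21, 3)

Express y = (93 − 4x)/3 and substitute into the circle:
25x² − 750x + 4725 = 0  ⟹  x² − 30x + 189 = 0
x = 21 or x = 9, giving (21, 3) and (9, 19).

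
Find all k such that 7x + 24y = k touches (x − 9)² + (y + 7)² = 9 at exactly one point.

k = −180 or k = −30

Tangency holds when the distance from the centre (9, −7) to the line equals the radius 3:
|7·9 + 24·(−7) − k| / √625 = 3
|k − (−105)| = 3·25, so k = −30 or k = −180.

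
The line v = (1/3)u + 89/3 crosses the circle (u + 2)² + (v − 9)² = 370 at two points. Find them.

Substitute v = (89 + u)/3:
10u² + 160u + 550 = 0  ⟹  u² + 16u + 55 = 0
u = −5 or u = −11, giving (−5, 28) and (−11, 26).

(−11, 26) and (−5, 28)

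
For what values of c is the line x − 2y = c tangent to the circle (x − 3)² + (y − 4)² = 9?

c = −5 ± 3√5

The line touches the circle iff its distance from (3, 4) is 3:
|1·3 − 2·4 − c| / √5 = 3
|c − (−5)| = 3√5.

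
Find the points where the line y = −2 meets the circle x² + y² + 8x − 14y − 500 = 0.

(−26, −2) and (18, −2)

Substitute y = −2:
x² + 8x − 468 = 0
x = 18 or x = −26, giving (18, −2) and (−26, −2).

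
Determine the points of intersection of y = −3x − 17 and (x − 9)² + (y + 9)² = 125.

(−2, −11) and (−1, −14)

From the line, y = −3x − 17. Substituting:
10x² + 30x + 20 = 0  ⟹  x² + 3x + 2 = 0
x = −1 or x = −2, giving (−1, −14) and (−2, −11).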